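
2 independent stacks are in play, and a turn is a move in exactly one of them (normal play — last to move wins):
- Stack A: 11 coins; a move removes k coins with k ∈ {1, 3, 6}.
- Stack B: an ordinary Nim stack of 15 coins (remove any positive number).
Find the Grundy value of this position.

15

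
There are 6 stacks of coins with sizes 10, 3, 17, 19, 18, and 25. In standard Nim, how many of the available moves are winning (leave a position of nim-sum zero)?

Nim-sum: 10 ⊕ 3 ⊕ 17 ⊕ 19 ⊕ 18 ⊕ 25 = 0.
The nim-sum is already 0, so every move leaves a nonzero nim-sum — there are no winning moves.

0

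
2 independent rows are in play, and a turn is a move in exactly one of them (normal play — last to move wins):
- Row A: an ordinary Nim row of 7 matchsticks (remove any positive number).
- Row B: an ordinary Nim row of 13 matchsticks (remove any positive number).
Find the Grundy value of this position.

Row A is a plain Nim row of size 7, so its Grundy value is 7.
Row B is a plain Nim row of size 13, so its Grundy value is 13.
By the Sprague-Grundy theorem, the Grundy value of a sum of independent games is the XOR of the component values.
Combined value = 7 ⊕ 13 = 10.

10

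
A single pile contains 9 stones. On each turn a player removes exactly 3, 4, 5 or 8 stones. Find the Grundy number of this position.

Build the Grundy sequence with g(k) = mex{g(k−s) : s ∈ {3, 4, 5, 8}, s ≤ k}:
g(0) = mex{} = 0
g(1) = mex{} = 0
g(2) = mex{} = 0
g(3) = mex{0} = 1
g(4) = mex{0} = 1
g(5) = mex{0} = 1
g(6) = mex{0,1} = 2
g(7) = mex{0,1} = 2
g(8) = mex{0,1} = 2
g(9) = mex{0,1,2} = 3
So g(9) = 3.

3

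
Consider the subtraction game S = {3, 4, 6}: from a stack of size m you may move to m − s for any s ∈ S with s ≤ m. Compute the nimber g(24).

2

Build the Grundy sequence with g(k) = mex{g(k−s) : s ∈ {3, 4, 6}, s ≤ k}:
k:     0  1  2  3  4  5  6  7  8  9 10 11 12 13 14 15 16 17 18 19 20 21 22 23 24
g(k):  0  0  0  1  1  1  2  2  2  0  0  0  1  1  1  2  2  2  0  0  0  1  1  1  2
So g(24) = 2.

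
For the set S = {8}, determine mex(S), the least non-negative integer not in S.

0

0 is not in the set, so the mex is 0.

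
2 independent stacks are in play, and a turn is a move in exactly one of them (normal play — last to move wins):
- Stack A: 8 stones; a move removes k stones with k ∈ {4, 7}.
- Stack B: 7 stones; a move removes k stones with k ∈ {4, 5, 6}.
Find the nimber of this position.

For stack A, compute g(0), g(1), … with moves {4, 7}:
g(0) = mex{} = 0
g(1) = mex{} = 0
g(2) = mex{} = 0
g(3) = mex{} = 0
g(4) = mex{0} = 1
g(5) = mex{0} = 1
g(6) = mex{0} = 1
g(7) = mex{0} = 1
g(8) = mex{0,1} = 2
So g(8) = 2.
For stack B, compute g(0), g(1), … with moves {4, 5, 6}:
k:     0  1  2  3  4  5  6  7
g(k):  0  0  0  0  1  1  1  1
So g(7) = 1.
By the Sprague-Grundy theorem, the Grundy value of a sum of independent games is the XOR of the component values.
Combined value = 2 XOR 1 = 3.

3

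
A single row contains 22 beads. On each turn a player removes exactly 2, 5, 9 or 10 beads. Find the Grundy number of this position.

Grundy values for subtraction set {2, 5, 9, 10}:
k:     0  1  2  3  4  5  6  7  8  9 10 11 12 13 14 15 16 17 18 19 20 21 22
g(k):  0  0  1  1  0  2  1  0  0  1  1  2  2  3  3  0  4  1  2  0  3  1  0
So g(22) = 0.

0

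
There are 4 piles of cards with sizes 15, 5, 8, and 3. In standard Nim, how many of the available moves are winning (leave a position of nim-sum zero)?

Nim-sum: 15 XOR 5 XOR 8 XOR 3 = 1.
The overall nim-sum is X = 1. A pile of size p has a winning move iff p XOR X < p (reduce it to p XOR X).
  15: 15 XOR 1 = 14 < 15 — winning move (to 14).
  5: 5 XOR 1 = 4 < 5 — winning move (to 4).
  8: 8 XOR 1 = 9 ≥ 8 — no move.
  3: 3 XOR 1 = 2 < 3 — winning move (to 2).
That gives 3 winning moves.

3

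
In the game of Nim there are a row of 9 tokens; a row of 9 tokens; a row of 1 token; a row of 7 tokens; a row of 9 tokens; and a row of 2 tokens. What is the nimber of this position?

Compute the nim-sum pairwise:
9 ^ 9 = 0
0 ^ 1 = 1
1 ^ 7 = 6
6 ^ 9 = 15
15 ^ 2 = 13

13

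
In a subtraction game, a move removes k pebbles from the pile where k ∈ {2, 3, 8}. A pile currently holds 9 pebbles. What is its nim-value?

2

Compute g(0), g(1), … for moves {2, 3, 8}:
k:     0  1  2  3  4  5  6  7  8  9
g(k):  0  0  1  1  2  0  0  1  1  2
So g(9) = 2.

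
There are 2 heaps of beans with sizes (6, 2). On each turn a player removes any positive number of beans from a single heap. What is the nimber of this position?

4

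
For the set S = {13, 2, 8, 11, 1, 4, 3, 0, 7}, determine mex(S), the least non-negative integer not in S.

5

The values 0, 1, 2, 3, 4 are all present; 5 is the first non-negative integer missing from the set.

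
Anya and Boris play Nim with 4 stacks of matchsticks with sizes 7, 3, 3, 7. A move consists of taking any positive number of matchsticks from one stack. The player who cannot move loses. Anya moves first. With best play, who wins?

Boris wins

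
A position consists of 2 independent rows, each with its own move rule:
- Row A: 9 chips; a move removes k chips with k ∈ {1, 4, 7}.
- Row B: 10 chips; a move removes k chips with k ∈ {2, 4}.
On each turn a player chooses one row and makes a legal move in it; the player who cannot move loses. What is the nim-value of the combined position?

For row A, compute g(0), g(1), … with moves {1, 4, 7}:
k:     0  1  2  3  4  5  6  7  8  9
g(k):  0  1  0  1  2  0  1  2  0  1
So g(9) = 1.
Build the Grundy sequence for row B with g(k) = mex{g(k−s) : s ∈ {2, 4}, s ≤ k}:
g(0) = mex{} = 0
g(1) = mex{} = 0
g(2) = mex{0} = 1
g(3) = mex{0} = 1
g(4) = mex{0,1} = 2
g(5) = mex{0,1} = 2
g(6) = mex{1,2} = 0
g(7) = mex{1,2} = 0
g(8) = mex{0,2} = 1
g(9) = mex{0,2} = 1
g(10) = mex{0,1} = 2
So g(10) = 2.
By the Sprague-Grundy theorem, the Grundy value of a sum of independent games is the XOR of the component values.
Combined value = 1 XOR 2 = 3.

3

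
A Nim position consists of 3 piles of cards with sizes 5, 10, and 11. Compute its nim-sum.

4

Nim-sum: 5 ^ 10 ^ 11 = 4.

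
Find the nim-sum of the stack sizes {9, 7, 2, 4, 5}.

13

Compute the nim-sum pairwise:
9 ⊕ 7 = 14
14 ⊕ 2 = 12
12 ⊕ 4 = 8
8 ⊕ 5 = 13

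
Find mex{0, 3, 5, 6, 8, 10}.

0 is in the set but 1 is not, so the mex is 1.

1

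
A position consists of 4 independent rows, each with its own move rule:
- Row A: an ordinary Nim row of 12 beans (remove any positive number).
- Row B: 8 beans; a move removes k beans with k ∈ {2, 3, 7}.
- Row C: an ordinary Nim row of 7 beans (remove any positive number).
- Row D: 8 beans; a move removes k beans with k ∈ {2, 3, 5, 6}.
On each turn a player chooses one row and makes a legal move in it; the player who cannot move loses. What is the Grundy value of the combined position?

10

Row A is a plain Nim row of size 12, so its Grundy value is 12.
For row B, compute g(0), g(1), … with moves {2, 3, 7}:
g(0) = mex{} = 0
g(1) = mex{} = 0
g(2) = mex{0} = 1
g(3) = mex{0} = 1
g(4) = mex{0,1} = 2
g(5) = mex{1} = 0
g(6) = mex{1,2} = 0
g(7) = mex{0,2} = 1
g(8) = mex{0} = 1
So g(8) = 1.
Row C is a plain Nim row of size 7, so its Grundy value is 7.
Build the Grundy sequence for row D with g(k) = mex{g(k−s) : s ∈ {2, 3, 5, 6}, s ≤ k}:
k:     0  1  2  3  4  5  6  7  8
g(k):  0  0  1  1  2  2  3  3  0
So g(8) = 0.
The value of a disjunctive sum is the nim-sum of the parts.
Combined value = 12 ⊕ 1 ⊕ 7 ⊕ 0 = 10.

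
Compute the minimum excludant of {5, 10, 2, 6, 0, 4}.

1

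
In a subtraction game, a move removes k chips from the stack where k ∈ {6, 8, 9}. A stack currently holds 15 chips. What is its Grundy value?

0

Grundy values for subtraction set {6, 8, 9}:
k:     0  1  2  3  4  5  6  7  8  9 10 11 12 13 14 15
g(k):  0  0  0  0  0  0  1  1  1  1  1  1  2  2  2  0
So g(15) = 0.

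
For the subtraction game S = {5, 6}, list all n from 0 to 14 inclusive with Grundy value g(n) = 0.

0, 1, 2, 3, 4, 11, 12, 13, 14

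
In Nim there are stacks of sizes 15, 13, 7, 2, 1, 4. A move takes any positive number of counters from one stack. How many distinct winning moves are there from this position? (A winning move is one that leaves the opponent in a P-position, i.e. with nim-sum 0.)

Nim-sum: 15 ⊕ 13 ⊕ 7 ⊕ 2 ⊕ 1 ⊕ 4 = 2.
The overall nim-sum is X = 2. A stack of size p has a winning move iff p XOR X < p (reduce it to p XOR X).
  15: 15 XOR 2 = 13 < 15 — winning move (to 13).
  13: 13 XOR 2 = 15 ≥ 13 — no move.
  7: 7 XOR 2 = 5 < 7 — winning move (to 5).
  2: 2 XOR 2 = 0 < 2 — winning move (to 0).
  1: 1 XOR 2 = 3 ≥ 1 — no move.
  4: 4 XOR 2 = 6 ≥ 4 — no move.
That gives 3 winning moves.

3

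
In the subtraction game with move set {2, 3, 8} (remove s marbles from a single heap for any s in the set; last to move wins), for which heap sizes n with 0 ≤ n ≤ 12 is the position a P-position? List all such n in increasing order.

Grundy values for subtraction set {2, 3, 8}:
g(0) = mex{} = 0
g(1) = mex{} = 0
g(2) = mex{0} = 1
g(3) = mex{0} = 1
g(4) = mex{0,1} = 2
g(5) = mex{1} = 0
g(6) = mex{1,2} = 0
g(7) = mex{0,2} = 1
g(8) = mex{0} = 1
g(9) = mex{0,1} = 2
g(10) = mex{1} = 0
g(11) = mex{1,2} = 0
g(12) = mex{0,2} = 1
The P-positions (g = 0) in 0..12 are 0, 1, 5, 6, 10, 11.

0, 1, 5, 6, 10, 11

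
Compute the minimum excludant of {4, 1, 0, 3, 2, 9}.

5

The values 0, 1, 2, 3, 4 are all present; 5 is the first non-negative integer missing from the set.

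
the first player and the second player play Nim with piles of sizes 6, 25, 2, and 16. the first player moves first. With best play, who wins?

the first player wins

Bitwise XOR of the heap sizes:
  00110  (6)
  11001  (25)
  00010  (2)
  10000  (16)
  -----
  01101  (13)
The nim-sum is 13 ≠ 0, so this is an N-position: the player to move can win; the first player has a winning move.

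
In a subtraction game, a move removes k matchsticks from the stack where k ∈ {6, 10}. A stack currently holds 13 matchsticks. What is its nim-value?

2

Grundy values for subtraction set {6, 10}:
g(0) = mex{} = 0
g(1) = mex{} = 0
g(2) = mex{} = 0
g(3) = mex{} = 0
g(4) = mex{} = 0
g(5) = mex{} = 0
g(6) = mex{0} = 1
g(7) = mex{0} = 1
g(8) = mex{0} = 1
g(9) = mex{0} = 1
g(10) = mex{0} = 1
g(11) = mex{0} = 1
g(12) = mex{0,1} = 2
g(13) = mex{0,1} = 2
So g(13) = 2.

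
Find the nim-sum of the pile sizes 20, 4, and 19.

3

In binary:
  10100  (20)
  00100  (4)
  10011  (19)
  -----
  00011  (3)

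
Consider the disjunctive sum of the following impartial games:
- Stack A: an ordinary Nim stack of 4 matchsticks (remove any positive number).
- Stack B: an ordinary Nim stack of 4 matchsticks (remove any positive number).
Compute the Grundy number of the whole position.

Stack A is a plain Nim stack of size 4, so its Grundy value is 4.
Stack B is a plain Nim stack of size 4, so its Grundy value is 4.
By the Sprague-Grundy theorem, the Grundy value of a sum of independent games is the XOR of the component values.
Combined value = 4 ⊕ 4 = 0.

0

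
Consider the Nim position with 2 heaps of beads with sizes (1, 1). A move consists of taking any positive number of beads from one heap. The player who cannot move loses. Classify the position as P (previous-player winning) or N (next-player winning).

Nim-sum: 1 ⊕ 1 = 0.
The nim-sum is 0, so this is a P-position: the player to move is in a losing position under optimal play.

P-position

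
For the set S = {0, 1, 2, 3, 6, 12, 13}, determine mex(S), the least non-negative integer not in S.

The values 0, 1, 2, 3 are all present; 4 is the first non-negative integer missing from the set.

4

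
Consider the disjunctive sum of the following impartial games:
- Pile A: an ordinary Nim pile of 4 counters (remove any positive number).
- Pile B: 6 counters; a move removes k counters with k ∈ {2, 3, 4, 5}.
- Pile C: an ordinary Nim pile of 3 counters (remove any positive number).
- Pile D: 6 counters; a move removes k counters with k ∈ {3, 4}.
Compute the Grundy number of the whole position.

6

Pile A is a plain Nim pile of size 4, so its Grundy value is 4.
For pile B, compute g(0), g(1), … with moves {2, 3, 4, 5}:
g(0) = mex{} = 0
g(1) = mex{} = 0
g(2) = mex{0} = 1
g(3) = mex{0} = 1
g(4) = mex{0,1} = 2
g(5) = mex{0,1} = 2
g(6) = mex{0,1,2} = 3
So g(6) = 3.
Pile C is a plain Nim pile of size 3, so its Grundy value is 3.
Grundy values for pile D (subtraction set {3, 4}):
k:     0  1  2  3  4  5  6
g(k):  0  0  0  1  1  1  2
So g(6) = 2.
By the Sprague-Grundy theorem, the Grundy value of a sum of independent games is the XOR of the component values.
Combined value = 4 ⊕ 3 ⊕ 3 ⊕ 2 = 6.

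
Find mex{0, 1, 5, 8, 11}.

The values 0, 1 are all present; 2 is the first non-negative integer missing from the set.

2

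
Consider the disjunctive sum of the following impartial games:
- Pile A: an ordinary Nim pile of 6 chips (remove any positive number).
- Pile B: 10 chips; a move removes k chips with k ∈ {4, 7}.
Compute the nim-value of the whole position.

4

Pile A is a plain Nim pile of size 6, so its Grundy value is 6.
For pile B, compute g(0), g(1), … with moves {4, 7}:
k:     0  1  2  3  4  5  6  7  8  9 10
g(k):  0  0  0  0  1  1  1  1  2  2  2
So g(10) = 2.
By the Sprague-Grundy theorem, the Grundy value of a sum of independent games is the XOR of the component values.
Combined value = 6 XOR 2 = 4.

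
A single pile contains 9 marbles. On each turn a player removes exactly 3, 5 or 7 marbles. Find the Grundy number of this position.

3

Grundy values for subtraction set {3, 5, 7}:
g(0) = mex{} = 0
g(1) = mex{} = 0
g(2) = mex{} = 0
g(3) = mex{0} = 1
g(4) = mex{0} = 1
g(5) = mex{0} = 1
g(6) = mex{0,1} = 2
g(7) = mex{0,1} = 2
g(8) = mex{0,1} = 2
g(9) = mex{0,1,2} = 3
So g(9) = 3.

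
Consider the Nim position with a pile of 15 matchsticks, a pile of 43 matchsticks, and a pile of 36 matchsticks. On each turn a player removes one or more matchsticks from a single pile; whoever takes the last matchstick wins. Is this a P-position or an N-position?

P-position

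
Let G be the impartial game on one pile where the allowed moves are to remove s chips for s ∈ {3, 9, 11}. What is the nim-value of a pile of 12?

2

Build the Grundy sequence with g(k) = mex{g(k−s) : s ∈ {3, 9, 11}, s ≤ k}:
k:     0  1  2  3  4  5  6  7  8  9 10 11 12
g(k):  0  0  0  1  1  1  0  0  0  1  1  1  2
So g(12) = 2.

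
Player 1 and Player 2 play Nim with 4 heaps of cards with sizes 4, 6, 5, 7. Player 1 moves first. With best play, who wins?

Player 2 wins

Write each in binary and XOR column by column:
  100  (4)
  110  (6)
  101  (5)
  111  (7)
  ---
  000  (0)
The nim-sum is 0, so this is a P-position: the player to move is in a losing position under optimal play; Player 1 is about to move from it and so loses — Player 2 wins.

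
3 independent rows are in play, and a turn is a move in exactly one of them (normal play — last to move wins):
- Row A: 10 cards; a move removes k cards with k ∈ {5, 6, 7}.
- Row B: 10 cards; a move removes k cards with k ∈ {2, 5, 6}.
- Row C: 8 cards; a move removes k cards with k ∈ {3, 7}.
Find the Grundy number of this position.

1

Build the Grundy sequence for row A with g(k) = mex{g(k−s) : s ∈ {5, 6, 7}, s ≤ k}:
k:     0  1  2  3  4  5  6  7  8  9 10
g(k):  0  0  0  0  0  1  1  1  1  1  2
So g(10) = 2.
Build the Grundy sequence for row B with g(k) = mex{g(k−s) : s ∈ {2, 5, 6}, s ≤ k}:
k:     0  1  2  3  4  5  6  7  8  9 10
g(k):  0  0  1  1  0  2  1  3  0  2  1
So g(10) = 1.
Build the Grundy sequence for row C with g(k) = mex{g(k−s) : s ∈ {3, 7}, s ≤ k}:
g(0) = mex{} = 0
g(1) = mex{} = 0
g(2) = mex{} = 0
g(3) = mex{0} = 1
g(4) = mex{0} = 1
g(5) = mex{0} = 1
g(6) = mex{1} = 0
g(7) = mex{0,1} = 2
g(8) = mex{0,1} = 2
So g(8) = 2.
The value of a disjunctive sum is the nim-sum of the parts.
Combined value = 2 ⊕ 1 ⊕ 2 = 1.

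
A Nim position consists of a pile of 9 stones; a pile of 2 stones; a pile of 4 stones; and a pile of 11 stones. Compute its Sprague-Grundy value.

4

Bitwise XOR of the heap sizes:
  1001  (9)
  0010  (2)
  0100  (4)
  1011  (11)
  ----
  0100  (4)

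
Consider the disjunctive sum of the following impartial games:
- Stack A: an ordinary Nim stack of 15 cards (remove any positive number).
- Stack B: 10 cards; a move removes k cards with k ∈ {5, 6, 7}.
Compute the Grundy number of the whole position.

Stack A is a plain Nim stack of size 15, so its Grundy value is 15.
Grundy values for stack B (subtraction set {5, 6, 7}):
k:     0  1  2  3  4  5  6  7  8  9 10
g(k):  0  0  0  0  0  1  1  1  1  1  2
So g(10) = 2.
The value of a disjunctive sum is the nim-sum of the parts.
Combined value = 15 ⊕ 2 = 13.

13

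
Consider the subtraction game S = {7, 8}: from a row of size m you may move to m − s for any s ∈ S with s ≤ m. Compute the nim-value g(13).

1

Grundy values for subtraction set {7, 8}:
k:     0  1  2  3  4  5  6  7  8  9 10 11 12 13
g(k):  0  0  0  0  0  0  0  1  1  1  1  1  1  1
So g(13) = 1.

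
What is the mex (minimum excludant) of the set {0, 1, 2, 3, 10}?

The values 0, 1, 2, 3 are all present; 4 is the first non-negative integer missing from the set.

4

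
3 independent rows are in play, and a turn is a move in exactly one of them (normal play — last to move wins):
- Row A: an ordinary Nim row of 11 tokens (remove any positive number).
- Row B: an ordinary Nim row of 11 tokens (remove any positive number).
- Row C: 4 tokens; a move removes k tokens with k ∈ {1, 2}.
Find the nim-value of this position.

1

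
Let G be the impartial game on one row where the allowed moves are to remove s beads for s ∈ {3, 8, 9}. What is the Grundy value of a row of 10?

Grundy values for subtraction set {3, 8, 9}:
g(0) = mex{} = 0
g(1) = mex{} = 0
g(2) = mex{} = 0
g(3) = mex{0} = 1
g(4) = mex{0} = 1
g(5) = mex{0} = 1
g(6) = mex{1} = 0
g(7) = mex{1} = 0
g(8) = mex{0,1} = 2
g(9) = mex{0} = 1
g(10) = mex{0} = 1
So g(10) = 1.

1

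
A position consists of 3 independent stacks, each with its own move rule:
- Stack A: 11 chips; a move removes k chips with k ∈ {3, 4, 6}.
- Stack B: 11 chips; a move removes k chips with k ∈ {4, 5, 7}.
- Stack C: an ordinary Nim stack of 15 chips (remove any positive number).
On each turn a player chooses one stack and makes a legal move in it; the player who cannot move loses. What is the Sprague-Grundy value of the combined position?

15

Build the Grundy sequence for stack A with g(k) = mex{g(k−s) : s ∈ {3, 4, 6}, s ≤ k}:
g(0) = mex{} = 0
g(1) = mex{} = 0
g(2) = mex{} = 0
g(3) = mex{0} = 1
g(4) = mex{0} = 1
g(5) = mex{0} = 1
g(6) = mex{0,1} = 2
g(7) = mex{0,1} = 2
g(8) = mex{0,1} = 2
g(9) = mex{1,2} = 0
g(10) = mex{1,2} = 0
g(11) = mex{1,2} = 0
So g(11) = 0.
Build the Grundy sequence for stack B with g(k) = mex{g(k−s) : s ∈ {4, 5, 7}, s ≤ k}:
g(0) = mex{} = 0
g(1) = mex{} = 0
g(2) = mex{} = 0
g(3) = mex{} = 0
g(4) = mex{0} = 1
g(5) = mex{0} = 1
g(6) = mex{0} = 1
g(7) = mex{0} = 1
g(8) = mex{0,1} = 2
g(9) = mex{0,1} = 2
g(10) = mex{0,1} = 2
g(11) = mex{1} = 0
So g(11) = 0.
Stack C is a plain Nim stack of size 15, so its Grundy value is 15.
By the Sprague-Grundy theorem, the Grundy value of a sum of independent games is the XOR of the component values.
Combined value = 0 ⊕ 0 ⊕ 15 = 15.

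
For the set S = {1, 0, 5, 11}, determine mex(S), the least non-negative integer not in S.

2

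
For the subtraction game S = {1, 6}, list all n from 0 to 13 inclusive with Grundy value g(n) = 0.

0, 2, 4, 7, 9, 11

Grundy values for subtraction set {1, 6}:
k:     0  1  2  3  4  5  6  7  8  9 10 11 12 13
g(k):  0  1  0  1  0  1  2  0  1  0  1  0  1  2
The P-positions (g = 0) in 0..13 are 0, 2, 4, 7, 9, 11.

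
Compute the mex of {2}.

0

0 is not in the set, so the mex is 0.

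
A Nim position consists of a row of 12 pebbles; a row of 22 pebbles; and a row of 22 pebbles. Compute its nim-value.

12

Nim-sum: 12 XOR 22 XOR 22 = 12.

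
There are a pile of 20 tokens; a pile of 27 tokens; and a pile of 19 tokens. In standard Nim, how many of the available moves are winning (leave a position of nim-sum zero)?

Nim-sum: 20 ^ 27 ^ 19 = 28.
The overall nim-sum is X = 28. A pile of size p has a winning move iff p XOR X < p (reduce it to p XOR X).
  20: 20 XOR 28 = 8 < 20 — winning move (to 8).
  27: 27 XOR 28 = 7 < 27 — winning move (to 7).
  19: 19 XOR 28 = 15 < 19 — winning move (to 15).
That gives 3 winning moves.

3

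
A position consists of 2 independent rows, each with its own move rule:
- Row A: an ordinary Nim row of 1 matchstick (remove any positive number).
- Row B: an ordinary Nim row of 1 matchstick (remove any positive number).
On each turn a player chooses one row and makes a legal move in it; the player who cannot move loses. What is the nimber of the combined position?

0

Row A is a plain Nim row of size 1, so its Grundy value is 1.
Row B is a plain Nim row of size 1, so its Grundy value is 1.
By the Sprague-Grundy theorem, the Grundy value of a sum of independent games is the XOR of the component values.
Combined value = 1 ⊕ 1 = 0.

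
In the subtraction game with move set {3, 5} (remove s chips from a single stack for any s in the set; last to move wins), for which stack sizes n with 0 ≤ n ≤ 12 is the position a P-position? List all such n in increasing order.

0, 1, 2, 8, 9, 10

Compute g(0), g(1), … for moves {3, 5}:
g(0) = mex{} = 0
g(1) = mex{} = 0
g(2) = mex{} = 0
g(3) = mex{0} = 1
g(4) = mex{0} = 1
g(5) = mex{0} = 1
g(6) = mex{0,1} = 2
g(7) = mex{0,1} = 2
g(8) = mex{1} = 0
g(9) = mex{1,2} = 0
g(10) = mex{1,2} = 0
g(11) = mex{0,2} = 1
g(12) = mex{0,2} = 1
The P-positions (g = 0) in 0..12 are 0, 1, 2, 8, 9, 10.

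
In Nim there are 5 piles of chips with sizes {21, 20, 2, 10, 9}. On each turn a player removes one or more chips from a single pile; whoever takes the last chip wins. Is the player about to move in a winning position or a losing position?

Losing position

Compute the nim-sum pairwise:
21 XOR 20 = 1
1 XOR 2 = 3
3 XOR 10 = 9
9 XOR 9 = 0
The nim-sum is 0, so this is a P-position: the player to move is in a losing position under optimal play.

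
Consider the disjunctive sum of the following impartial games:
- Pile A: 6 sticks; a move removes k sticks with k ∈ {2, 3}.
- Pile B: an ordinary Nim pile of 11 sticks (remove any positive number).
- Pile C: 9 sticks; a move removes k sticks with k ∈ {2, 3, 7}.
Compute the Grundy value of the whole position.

9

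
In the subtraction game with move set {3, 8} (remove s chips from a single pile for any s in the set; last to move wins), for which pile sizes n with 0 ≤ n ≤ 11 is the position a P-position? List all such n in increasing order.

0, 1, 2, 6, 7, 11

Grundy values for subtraction set {3, 8}:
g(0) = mex{} = 0
g(1) = mex{} = 0
g(2) = mex{} = 0
g(3) = mex{0} = 1
g(4) = mex{0} = 1
g(5) = mex{0} = 1
g(6) = mex{1} = 0
g(7) = mex{1} = 0
g(8) = mex{0,1} = 2
g(9) = mex{0} = 1
g(10) = mex{0} = 1
g(11) = mex{1,2} = 0
The P-positions (g = 0) in 0..11 are 0, 1, 2, 6, 7, 11.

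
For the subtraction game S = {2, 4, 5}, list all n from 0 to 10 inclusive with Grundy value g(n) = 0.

Grundy values for subtraction set {2, 4, 5}:
k:     0  1  2  3  4  5  6  7  8  9 10
g(k):  0  0  1  1  2  2  3  0  0  1  1
The P-positions (g = 0) in 0..10 are 0, 1, 7, 8.

0, 1, 7, 8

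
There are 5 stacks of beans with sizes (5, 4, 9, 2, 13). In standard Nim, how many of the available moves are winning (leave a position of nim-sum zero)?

3

Compute the nim-sum pairwise:
5 XOR 4 = 1
1 XOR 9 = 8
8 XOR 2 = 10
10 XOR 13 = 7
The overall nim-sum is X = 7. A stack of size p has a winning move iff p XOR X < p (reduce it to p XOR X).
  5: 5 XOR 7 = 2 < 5 — winning move (to 2).
  4: 4 XOR 7 = 3 < 4 — winning move (to 3).
  9: 9 XOR 7 = 14 ≥ 9 — no move.
  2: 2 XOR 7 = 5 ≥ 2 — no move.
  13: 13 XOR 7 = 10 < 13 — winning move (to 10).
That gives 3 winning moves.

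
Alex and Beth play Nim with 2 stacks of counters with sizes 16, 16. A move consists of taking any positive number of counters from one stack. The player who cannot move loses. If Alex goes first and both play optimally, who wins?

Beth wins

Compute the nim-sum pairwise:
16 ^ 16 = 0
The nim-sum is 0, so this is a P-position: the player to move is in a losing position under optimal play; Alex is about to move from it and so loses — Beth wins.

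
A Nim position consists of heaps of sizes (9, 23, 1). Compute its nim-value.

31

Nim-sum: 9 ⊕ 23 ⊕ 1 = 31.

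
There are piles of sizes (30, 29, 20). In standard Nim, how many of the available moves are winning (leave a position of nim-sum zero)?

3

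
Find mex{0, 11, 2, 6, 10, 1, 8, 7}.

3

The values 0, 1, 2 are all present; 3 is the first non-negative integer missing from the set.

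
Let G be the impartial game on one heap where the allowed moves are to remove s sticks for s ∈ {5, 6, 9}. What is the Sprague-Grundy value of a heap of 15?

Grundy values for subtraction set {5, 6, 9}:
k:     0  1  2  3  4  5  6  7  8  9 10 11 12 13 14 15
g(k):  0  0  0  0  0  1  1  1  1  1  2  2  2  2  0  0
So g(15) = 0.

0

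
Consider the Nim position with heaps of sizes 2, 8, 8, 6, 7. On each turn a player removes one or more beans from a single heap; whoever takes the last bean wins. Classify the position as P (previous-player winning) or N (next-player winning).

Nim-sum: 2 ⊕ 8 ⊕ 8 ⊕ 6 ⊕ 7 = 3.
The nim-sum is 3 ≠ 0, so this is an N-position: the player to move can win.

N-position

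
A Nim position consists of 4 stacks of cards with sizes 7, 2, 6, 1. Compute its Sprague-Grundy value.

Nim-sum: 7 ^ 2 ^ 6 ^ 1 = 2.

2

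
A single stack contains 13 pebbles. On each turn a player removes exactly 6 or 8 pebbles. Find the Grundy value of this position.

2

Grundy values for subtraction set {6, 8}:
g(0) = mex{} = 0
g(1) = mex{} = 0
g(2) = mex{} = 0
g(3) = mex{} = 0
g(4) = mex{} = 0
g(5) = mex{} = 0
g(6) = mex{0} = 1
g(7) = mex{0} = 1
g(8) = mex{0} = 1
g(9) = mex{0} = 1
g(10) = mex{0} = 1
g(11) = mex{0} = 1
g(12) = mex{0,1} = 2
g(13) = mex{0,1} = 2
So g(13) = 2.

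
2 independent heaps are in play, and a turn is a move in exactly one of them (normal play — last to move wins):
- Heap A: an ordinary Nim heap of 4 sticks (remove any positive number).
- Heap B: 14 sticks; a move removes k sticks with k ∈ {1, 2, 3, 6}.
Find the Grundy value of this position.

Heap A is a plain Nim heap of size 4, so its Grundy value is 4.
Grundy values for heap B (subtraction set {1, 2, 3, 6}):
g(0) = mex{} = 0
g(1) = mex{0} = 1
g(2) = mex{0,1} = 2
g(3) = mex{0,1,2} = 3
g(4) = mex{1,2,3} = 0
g(5) = mex{0,2,3} = 1
g(6) = mex{0,1,3} = 2
g(7) = mex{0,1,2} = 3
g(8) = mex{1,2,3} = 0
g(9) = mex{0,2,3} = 1
g(10) = mex{0,1,3} = 2
g(11) = mex{0,1,2} = 3
g(12) = mex{1,2,3} = 0
g(13) = mex{0,2,3} = 1
g(14) = mex{0,1,3} = 2
So g(14) = 2.
The value of a disjunctive sum is the nim-sum of the parts.
Combined value = 4 ⊕ 2 = 6.

6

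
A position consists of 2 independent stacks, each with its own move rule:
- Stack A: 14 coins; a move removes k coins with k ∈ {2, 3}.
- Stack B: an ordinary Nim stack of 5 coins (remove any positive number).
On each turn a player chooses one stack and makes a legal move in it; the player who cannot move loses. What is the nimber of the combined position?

Build the Grundy sequence for stack A with g(k) = mex{g(k−s) : s ∈ {2, 3}, s ≤ k}:
g(0) = mex{} = 0
g(1) = mex{} = 0
g(2) = mex{0} = 1
g(3) = mex{0} = 1
g(4) = mex{0,1} = 2
g(5) = mex{1} = 0
g(6) = mex{1,2} = 0
g(7) = mex{0,2} = 1
g(8) = mex{0} = 1
g(9) = mex{0,1} = 2
g(10) = mex{1} = 0
g(11) = mex{1,2} = 0
g(12) = mex{0,2} = 1
g(13) = mex{0} = 1
g(14) = mex{0,1} = 2
So g(14) = 2.
Stack B is a plain Nim stack of size 5, so its Grundy value is 5.
The value of a disjunctive sum is the nim-sum of the parts.
Combined value = 2 XOR 5 = 7.

7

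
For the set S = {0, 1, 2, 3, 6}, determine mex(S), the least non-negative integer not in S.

4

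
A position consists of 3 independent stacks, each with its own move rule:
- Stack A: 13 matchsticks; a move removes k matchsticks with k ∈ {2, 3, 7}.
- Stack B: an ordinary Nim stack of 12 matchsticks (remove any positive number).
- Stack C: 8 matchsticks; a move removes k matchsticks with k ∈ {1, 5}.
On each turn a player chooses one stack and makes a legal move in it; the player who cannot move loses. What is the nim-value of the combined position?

Grundy values for stack A (subtraction set {2, 3, 7}):
k:     0  1  2  3  4  5  6  7  8  9 10 11 12 13
g(k):  0  0  1  1  2  0  0  1  1  2  0  0  1  1
So g(13) = 1.
Stack B is a plain Nim stack of size 12, so its Grundy value is 12.
For stack C, compute g(0), g(1), … with moves {1, 5}:
k:     0  1  2  3  4  5  6  7  8
g(k):  0  1  0  1  0  1  0  1  0
So g(8) = 0.
The value of a disjunctive sum is the nim-sum of the parts.
Combined value = 1 XOR 12 XOR 0 = 13.

13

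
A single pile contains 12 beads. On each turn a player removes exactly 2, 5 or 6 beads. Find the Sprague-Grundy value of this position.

Compute g(0), g(1), … for moves {2, 5, 6}:
k:     0  1  2  3  4  5  6  7  8  9 10 11 12
g(k):  0  0  1  1  0  2  1  3  0  2  1  0  0
So g(12) = 0.

0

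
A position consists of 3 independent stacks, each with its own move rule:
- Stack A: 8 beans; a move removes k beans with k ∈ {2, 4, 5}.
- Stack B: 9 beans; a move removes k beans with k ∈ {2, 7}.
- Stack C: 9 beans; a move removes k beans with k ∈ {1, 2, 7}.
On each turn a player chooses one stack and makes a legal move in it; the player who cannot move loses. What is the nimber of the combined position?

For stack A, compute g(0), g(1), … with moves {2, 4, 5}:
k:     0  1  2  3  4  5  6  7  8
g(k):  0  0  1  1  2  2  3  0  0
So g(8) = 0.
For stack B, compute g(0), g(1), … with moves {2, 7}:
g(0) = mex{} = 0
g(1) = mex{} = 0
g(2) = mex{0} = 1
g(3) = mex{0} = 1
g(4) = mex{1} = 0
g(5) = mex{1} = 0
g(6) = mex{0} = 1
g(7) = mex{0} = 1
g(8) = mex{0,1} = 2
g(9) = mex{1} = 0
So g(9) = 0.
For stack C, compute g(0), g(1), … with moves {1, 2, 7}:
k:     0  1  2  3  4  5  6  7  8  9
g(k):  0  1  2  0  1  2  0  1  2  0
So g(9) = 0.
By the Sprague-Grundy theorem, the Grundy value of a sum of independent games is the XOR of the component values.
Combined value = 0 XOR 0 XOR 0 = 0.

0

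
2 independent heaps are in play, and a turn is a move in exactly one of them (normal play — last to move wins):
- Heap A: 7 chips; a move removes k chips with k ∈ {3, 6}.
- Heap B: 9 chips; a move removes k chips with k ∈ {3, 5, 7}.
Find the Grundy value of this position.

1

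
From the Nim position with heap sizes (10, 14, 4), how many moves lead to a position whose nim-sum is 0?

0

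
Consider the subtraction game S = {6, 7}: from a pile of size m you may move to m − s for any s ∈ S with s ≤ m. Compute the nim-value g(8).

Compute g(0), g(1), … for moves {6, 7}:
k:     0  1  2  3  4  5  6  7  8
g(k):  0  0  0  0  0  0  1  1  1
So g(8) = 1.

1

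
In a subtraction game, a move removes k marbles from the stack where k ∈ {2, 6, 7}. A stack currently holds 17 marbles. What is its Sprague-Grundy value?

Build the Grundy sequence with g(k) = mex{g(k−s) : s ∈ {2, 6, 7}, s ≤ k}:
k:     0  1  2  3  4  5  6  7  8  9 10 11 12 13 14 15 16 17
g(k):  0  0  1  1  0  0  1  1  2  0  3  1  2  0  0  1  1  0
So g(17) = 0.

0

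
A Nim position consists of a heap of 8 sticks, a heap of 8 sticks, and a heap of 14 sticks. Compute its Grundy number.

14

Compute the nim-sum pairwise:
8 ^ 8 = 0
0 ^ 14 = 14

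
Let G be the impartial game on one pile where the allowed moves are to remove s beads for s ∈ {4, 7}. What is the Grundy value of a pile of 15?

Compute g(0), g(1), … for moves {4, 7}:
k:     0  1  2  3  4  5  6  7  8  9 10 11 12 13 14 15
g(k):  0  0  0  0  1  1  1  1  2  2  2  0  0  0  0  1
So g(15) = 1.

1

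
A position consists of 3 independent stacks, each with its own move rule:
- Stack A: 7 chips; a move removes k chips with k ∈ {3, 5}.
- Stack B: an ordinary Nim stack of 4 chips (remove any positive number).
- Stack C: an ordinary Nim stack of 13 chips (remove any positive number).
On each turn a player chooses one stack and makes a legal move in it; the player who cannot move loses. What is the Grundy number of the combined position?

Build the Grundy sequence for stack A with g(k) = mex{g(k−s) : s ∈ {3, 5}, s ≤ k}:
k:     0  1  2  3  4  5  6  7
g(k):  0  0  0  1  1  1  2  2
So g(7) = 2.
Stack B is a plain Nim stack of size 4, so its Grundy value is 4.
Stack C is a plain Nim stack of size 13, so its Grundy value is 13.
The value of a disjunctive sum is the nim-sum of the parts.
Combined value = 2 XOR 4 XOR 13 = 11.

11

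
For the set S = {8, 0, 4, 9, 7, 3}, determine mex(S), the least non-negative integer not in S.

1

0 is in the set but 1 is not, so the mex is 1.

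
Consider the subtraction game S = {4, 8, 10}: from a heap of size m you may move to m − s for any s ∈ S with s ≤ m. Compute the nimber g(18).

1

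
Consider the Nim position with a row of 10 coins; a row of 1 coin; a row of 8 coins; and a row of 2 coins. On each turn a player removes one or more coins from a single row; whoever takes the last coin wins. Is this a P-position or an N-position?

N-position

Nim-sum: 10 ^ 1 ^ 8 ^ 2 = 1.
The nim-sum is 1 ≠ 0, so this is an N-position: the player to move can win.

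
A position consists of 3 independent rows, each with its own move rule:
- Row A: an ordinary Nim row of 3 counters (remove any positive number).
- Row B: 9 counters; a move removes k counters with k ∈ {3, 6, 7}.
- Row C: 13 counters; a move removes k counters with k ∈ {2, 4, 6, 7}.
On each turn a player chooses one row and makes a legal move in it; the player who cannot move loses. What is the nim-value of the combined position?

Row A is a plain Nim row of size 3, so its Grundy value is 3.
Build the Grundy sequence for row B with g(k) = mex{g(k−s) : s ∈ {3, 6, 7}, s ≤ k}:
k:     0  1  2  3  4  5  6  7  8  9
g(k):  0  0  0  1  1  1  2  2  2  3
So g(9) = 3.
Grundy values for row C (subtraction set {2, 4, 6, 7}):
g(0) = mex{} = 0
g(1) = mex{} = 0
g(2) = mex{0} = 1
g(3) = mex{0} = 1
g(4) = mex{0,1} = 2
g(5) = mex{0,1} = 2
g(6) = mex{0,1,2} = 3
g(7) = mex{0,1,2} = 3
g(8) = mex{0,1,2,3} = 4
g(9) = mex{1,2,3} = 0
g(10) = mex{1,2,3,4} = 0
g(11) = mex{0,2,3} = 1
g(12) = mex{0,2,3,4} = 1
g(13) = mex{0,1,3} = 2
So g(13) = 2.
By the Sprague-Grundy theorem, the Grundy value of a sum of independent games is the XOR of the component values.
Combined value = 3 XOR 3 XOR 2 = 2.

2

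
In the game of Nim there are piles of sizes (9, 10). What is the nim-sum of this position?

3

In binary:
  1001  (9)
  1010  (10)
  ----
  0011  (3)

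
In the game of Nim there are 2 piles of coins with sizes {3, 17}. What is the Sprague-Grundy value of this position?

Nim-sum: 3 ^ 17 = 18.

18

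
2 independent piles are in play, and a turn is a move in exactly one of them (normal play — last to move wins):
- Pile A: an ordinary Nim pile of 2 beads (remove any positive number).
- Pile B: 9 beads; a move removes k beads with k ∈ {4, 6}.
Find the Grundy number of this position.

Pile A is a plain Nim pile of size 2, so its Grundy value is 2.
For pile B, compute g(0), g(1), … with moves {4, 6}:
g(0) = mex{} = 0
g(1) = mex{} = 0
g(2) = mex{} = 0
g(3) = mex{} = 0
g(4) = mex{0} = 1
g(5) = mex{0} = 1
g(6) = mex{0} = 1
g(7) = mex{0} = 1
g(8) = mex{0,1} = 2
g(9) = mex{0,1} = 2
So g(9) = 2.
By the Sprague-Grundy theorem, the Grundy value of a sum of independent games is the XOR of the component values.
Combined value = 2 ⊕ 2 = 0.

0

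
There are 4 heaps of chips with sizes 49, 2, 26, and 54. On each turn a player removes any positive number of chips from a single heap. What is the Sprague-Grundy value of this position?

31

Nim-sum: 49 ^ 2 ^ 26 ^ 54 = 31.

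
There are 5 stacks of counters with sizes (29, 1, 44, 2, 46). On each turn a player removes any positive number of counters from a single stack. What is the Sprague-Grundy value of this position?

28

Bitwise XOR of the heap sizes:
  011101  (29)
  000001  (1)
  101100  (44)
  000010  (2)
  101110  (46)
  ------
  011100  (28)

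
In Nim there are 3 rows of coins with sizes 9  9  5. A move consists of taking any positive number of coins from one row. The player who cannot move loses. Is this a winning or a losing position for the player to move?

Compute the nim-sum pairwise:
9 XOR 9 = 0
0 XOR 5 = 5
The nim-sum is 5 ≠ 0, so this is an N-position: the player to move can win.

Winning position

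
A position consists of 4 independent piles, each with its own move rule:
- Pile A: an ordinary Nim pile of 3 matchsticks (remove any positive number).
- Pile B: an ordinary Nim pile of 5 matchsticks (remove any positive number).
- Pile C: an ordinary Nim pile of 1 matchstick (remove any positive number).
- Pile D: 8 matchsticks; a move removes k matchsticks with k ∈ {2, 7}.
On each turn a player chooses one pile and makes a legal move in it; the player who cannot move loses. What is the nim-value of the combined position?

5

Pile A is a plain Nim pile of size 3, so its Grundy value is 3.
Pile B is a plain Nim pile of size 5, so its Grundy value is 5.
Pile C is a plain Nim pile of size 1, so its Grundy value is 1.
Build the Grundy sequence for pile D with g(k) = mex{g(k−s) : s ∈ {2, 7}, s ≤ k}:
k:     0  1  2  3  4  5  6  7  8
g(k):  0  0  1  1  0  0  1  1  2
So g(8) = 2.
By the Sprague-Grundy theorem, the Grundy value of a sum of independent games is the XOR of the component values.
Combined value = 3 XOR 5 XOR 1 XOR 2 = 5.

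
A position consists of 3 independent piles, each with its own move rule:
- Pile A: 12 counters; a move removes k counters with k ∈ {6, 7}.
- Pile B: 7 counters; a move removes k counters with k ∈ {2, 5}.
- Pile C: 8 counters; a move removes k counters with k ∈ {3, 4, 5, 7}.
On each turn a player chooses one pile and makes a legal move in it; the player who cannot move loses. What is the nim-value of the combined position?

0

Grundy values for pile A (subtraction set {6, 7}):
g(0) = mex{} = 0
g(1) = mex{} = 0
g(2) = mex{} = 0
g(3) = mex{} = 0
g(4) = mex{} = 0
g(5) = mex{} = 0
g(6) = mex{0} = 1
g(7) = mex{0} = 1
g(8) = mex{0} = 1
g(9) = mex{0} = 1
g(10) = mex{0} = 1
g(11) = mex{0} = 1
g(12) = mex{0,1} = 2
So g(12) = 2.
Build the Grundy sequence for pile B with g(k) = mex{g(k−s) : s ∈ {2, 5}, s ≤ k}:
k:     0  1  2  3  4  5  6  7
g(k):  0  0  1  1  0  2  1  0
So g(7) = 0.
Build the Grundy sequence for pile C with g(k) = mex{g(k−s) : s ∈ {3, 4, 5, 7}, s ≤ k}:
g(0) = mex{} = 0
g(1) = mex{} = 0
g(2) = mex{} = 0
g(3) = mex{0} = 1
g(4) = mex{0} = 1
g(5) = mex{0} = 1
g(6) = mex{0,1} = 2
g(7) = mex{0,1} = 2
g(8) = mex{0,1} = 2
So g(8) = 2.
The value of a disjunctive sum is the nim-sum of the parts.
Combined value = 2 ⊕ 0 ⊕ 2 = 0.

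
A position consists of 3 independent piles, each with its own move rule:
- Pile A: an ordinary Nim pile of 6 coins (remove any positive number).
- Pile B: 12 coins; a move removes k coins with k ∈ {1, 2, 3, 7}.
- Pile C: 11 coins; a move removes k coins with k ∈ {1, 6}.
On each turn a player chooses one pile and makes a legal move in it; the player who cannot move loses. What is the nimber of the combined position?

6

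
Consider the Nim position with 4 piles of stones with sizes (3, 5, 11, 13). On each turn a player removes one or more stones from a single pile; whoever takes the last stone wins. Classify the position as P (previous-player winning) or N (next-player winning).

P-position

Compute the nim-sum pairwise:
3 XOR 5 = 6
6 XOR 11 = 13
13 XOR 13 = 0
The nim-sum is 0, so this is a P-position: the player to move is in a losing position under optimal play.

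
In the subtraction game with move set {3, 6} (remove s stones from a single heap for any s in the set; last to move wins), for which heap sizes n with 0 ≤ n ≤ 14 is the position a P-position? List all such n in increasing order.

Grundy values for subtraction set {3, 6}:
g(0) = mex{} = 0
g(1) = mex{} = 0
g(2) = mex{} = 0
g(3) = mex{0} = 1
g(4) = mex{0} = 1
g(5) = mex{0} = 1
g(6) = mex{0,1} = 2
g(7) = mex{0,1} = 2
g(8) = mex{0,1} = 2
g(9) = mex{1,2} = 0
g(10) = mex{1,2} = 0
g(11) = mex{1,2} = 0
g(12) = mex{0,2} = 1
g(13) = mex{0,2} = 1
g(14) = mex{0,2} = 1
The P-positions (g = 0) in 0..14 are 0, 1, 2, 9, 10, 11.

0, 1, 2, 9, 10, 11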